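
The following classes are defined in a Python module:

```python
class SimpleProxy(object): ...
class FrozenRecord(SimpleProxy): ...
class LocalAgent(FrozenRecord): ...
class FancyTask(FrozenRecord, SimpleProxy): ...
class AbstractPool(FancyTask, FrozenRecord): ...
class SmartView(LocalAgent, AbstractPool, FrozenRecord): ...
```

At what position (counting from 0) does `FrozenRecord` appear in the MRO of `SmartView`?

4

L[SmartView] = SmartView + merge(L[LocalAgent], L[AbstractPool], L[FrozenRecord], [LocalAgent AbstractPool FrozenRecord])
  take LocalAgent:  [LocalAgent FrozenRecord SimpleProxy object] + [AbstractPool FancyTask FrozenRecord SimpleProxy object] + [FrozenRecord SimpleProxy object] + [LocalAgent AbstractPool FrozenRecord]
  take AbstractPool:  [FrozenRecord SimpleProxy object] + [AbstractPool FancyTask FrozenRecord SimpleProxy object] + [FrozenRecord SimpleProxy object] + [AbstractPool FrozenRecord]
  take FancyTask:  [FrozenRecord SimpleProxy object] + [FancyTask FrozenRecord SimpleProxy object] + [FrozenRecord SimpleProxy object] + [FrozenRecord]
  take FrozenRecord:  [FrozenRecord SimpleProxy object] + [FrozenRecord SimpleProxy object] + [FrozenRecord SimpleProxy object] + [FrozenRecord]
  take SimpleProxy:  [SimpleProxy object] + [SimpleProxy object] + [SimpleProxy object]
  take object:  [object] + [object] + [object]
MRO: SmartView LocalAgent AbstractPool FancyTask FrozenRecord SimpleProxy object
FrozenRecord sits at index 4.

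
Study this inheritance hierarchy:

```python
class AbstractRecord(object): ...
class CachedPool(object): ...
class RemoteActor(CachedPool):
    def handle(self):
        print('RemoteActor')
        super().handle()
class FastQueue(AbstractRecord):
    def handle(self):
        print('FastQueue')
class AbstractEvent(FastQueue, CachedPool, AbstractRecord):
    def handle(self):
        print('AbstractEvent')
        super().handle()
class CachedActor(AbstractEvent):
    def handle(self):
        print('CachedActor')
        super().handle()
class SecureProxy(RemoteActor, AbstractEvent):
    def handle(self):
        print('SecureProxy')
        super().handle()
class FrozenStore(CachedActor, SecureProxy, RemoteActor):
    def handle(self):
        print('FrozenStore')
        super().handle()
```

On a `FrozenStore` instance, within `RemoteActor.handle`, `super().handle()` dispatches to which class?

L[FrozenStore] = FrozenStore + merge(L[CachedActor], L[SecureProxy], L[RemoteActor], [CachedActor SecureProxy RemoteActor])
  take CachedActor:  [CachedActor AbstractEvent FastQueue CachedPool AbstractRecord object] + [SecureProxy RemoteActor AbstractEvent FastQueue CachedPool AbstractRecord object] + [RemoteActor CachedPool object] + [CachedActor SecureProxy RemoteActor]
  take SecureProxy:  [AbstractEvent FastQueue CachedPool AbstractRecord object] + [SecureProxy RemoteActor AbstractEvent FastQueue CachedPool AbstractRecord object] + [RemoteActor CachedPool object] + [SecureProxy RemoteActor]
  take RemoteActor:  [AbstractEvent FastQueue CachedPool AbstractRecord object] + [RemoteActor AbstractEvent FastQueue CachedPool AbstractRecord object] + [RemoteActor CachedPool object] + [RemoteActor]
  take AbstractEvent:  [AbstractEvent FastQueue CachedPool AbstractRecord object] + [AbstractEvent FastQueue CachedPool AbstractRecord object] + [CachedPool object]
  take FastQueue:  [FastQueue CachedPool AbstractRecord object] + [FastQueue CachedPool AbstractRecord object] + [CachedPool object]
  take CachedPool:  [CachedPool AbstractRecord object] + [CachedPool AbstractRecord object] + [CachedPool object]
  take AbstractRecord:  [AbstractRecord object] + [AbstractRecord object] + [object]
  take object:  [object] + [object] + [object]
MRO: FrozenStore CachedActor SecureProxy RemoteActor AbstractEvent FastQueue CachedPool AbstractRecord object
super() in RemoteActor.handle on a FrozenStore instance goes to the class after RemoteActor in FrozenStore's MRO: AbstractEvent.

AbstractEvent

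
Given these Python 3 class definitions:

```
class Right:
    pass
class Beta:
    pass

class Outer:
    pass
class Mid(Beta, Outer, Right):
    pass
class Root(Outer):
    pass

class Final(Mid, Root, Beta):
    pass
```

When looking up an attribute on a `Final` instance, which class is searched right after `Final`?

L[Final] = Final + merge(L[Mid], L[Root], L[Beta], [Mid Root Beta])
  take Mid:  [Mid Beta Outer Right object] + [Root Outer object] + [Beta object] + [Mid Root Beta]
  take Root:  [Beta Outer Right object] + [Root Outer object] + [Beta object] + [Root Beta]
  take Beta:  [Beta Outer Right object] + [Outer object] + [Beta object] + [Beta]
  take Outer:  [Outer Right object] + [Outer object] + [object]
  take Right:  [Right object] + [object] + [object]
  take object:  [object] + [object] + [object]
MRO: Final Mid Root Beta Outer Right object
Final is at position 0; next is Mid.

Mid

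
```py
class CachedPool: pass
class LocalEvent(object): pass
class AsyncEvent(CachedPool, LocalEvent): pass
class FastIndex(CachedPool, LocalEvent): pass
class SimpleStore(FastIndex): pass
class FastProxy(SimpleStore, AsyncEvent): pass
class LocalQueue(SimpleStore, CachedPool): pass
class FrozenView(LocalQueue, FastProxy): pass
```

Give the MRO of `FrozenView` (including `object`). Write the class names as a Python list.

[FrozenView, LocalQueue, FastProxy, SimpleStore, FastIndex, AsyncEvent, CachedPool, LocalEvent, object]

L[FrozenView] = FrozenView + merge(L[LocalQueue], L[FastProxy], [LocalQueue FastProxy])
  take LocalQueue:  [LocalQueue SimpleStore FastIndex CachedPool LocalEvent object] + [FastProxy SimpleStore FastIndex AsyncEvent CachedPool LocalEvent object] + [LocalQueue FastProxy]
  take FastProxy:  [SimpleStore FastIndex CachedPool LocalEvent object] + [FastProxy SimpleStore FastIndex AsyncEvent CachedPool LocalEvent object] + [FastProxy]
  take SimpleStore:  [SimpleStore FastIndex CachedPool LocalEvent object] + [SimpleStore FastIndex AsyncEvent CachedPool LocalEvent object]
  take FastIndex:  [FastIndex CachedPool LocalEvent object] + [FastIndex AsyncEvent CachedPool LocalEvent object]
  take AsyncEvent:  [CachedPool LocalEvent object] + [AsyncEvent CachedPool LocalEvent object]
  take CachedPool:  [CachedPool LocalEvent object] + [CachedPool LocalEvent object]
  take LocalEvent:  [LocalEvent object] + [LocalEvent object]
  take object:  [object] + [object]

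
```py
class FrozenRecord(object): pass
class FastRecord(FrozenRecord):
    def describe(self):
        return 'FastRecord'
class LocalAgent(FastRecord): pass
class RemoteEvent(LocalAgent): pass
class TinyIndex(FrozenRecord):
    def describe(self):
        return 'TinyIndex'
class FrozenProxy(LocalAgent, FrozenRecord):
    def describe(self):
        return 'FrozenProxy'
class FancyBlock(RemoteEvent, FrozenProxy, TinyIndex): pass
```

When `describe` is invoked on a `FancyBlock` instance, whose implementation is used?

FrozenProxy

L[FancyBlock] = FancyBlock + merge(L[RemoteEvent], L[FrozenProxy], L[TinyIndex], [RemoteEvent FrozenProxy TinyIndex])
  take RemoteEvent:  [RemoteEvent LocalAgent FastRecord FrozenRecord object] + [FrozenProxy LocalAgent FastRecord FrozenRecord object] + [TinyIndex FrozenRecord object] + [RemoteEvent FrozenProxy TinyIndex]
  take FrozenProxy:  [LocalAgent FastRecord FrozenRecord object] + [FrozenProxy LocalAgent FastRecord FrozenRecord object] + [TinyIndex FrozenRecord object] + [FrozenProxy TinyIndex]
  take LocalAgent:  [LocalAgent FastRecord FrozenRecord object] + [LocalAgent FastRecord FrozenRecord object] + [TinyIndex FrozenRecord object] + [TinyIndex]
  take FastRecord:  [FastRecord FrozenRecord object] + [FastRecord FrozenRecord object] + [TinyIndex FrozenRecord object] + [TinyIndex]
  take TinyIndex:  [FrozenRecord object] + [FrozenRecord object] + [TinyIndex FrozenRecord object] + [TinyIndex]
  take FrozenRecord:  [FrozenRecord object] + [FrozenRecord object] + [FrozenRecord object]
  take object:  [object] + [object] + [object]
MRO: FancyBlock RemoteEvent FrozenProxy LocalAgent FastRecord TinyIndex FrozenRecord object
describe is defined in: FastRecord, FrozenProxy, TinyIndex. First along the MRO is FrozenProxy.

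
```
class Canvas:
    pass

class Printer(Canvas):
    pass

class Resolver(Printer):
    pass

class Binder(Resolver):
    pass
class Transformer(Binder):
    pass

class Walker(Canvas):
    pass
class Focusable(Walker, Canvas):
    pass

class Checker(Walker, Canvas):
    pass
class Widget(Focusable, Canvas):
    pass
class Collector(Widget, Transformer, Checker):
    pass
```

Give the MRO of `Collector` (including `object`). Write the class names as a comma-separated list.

Collector, Widget, Focusable, Transformer, Binder, Resolver, Printer, Checker, Walker, Canvas, object

L[Collector] = Collector + merge(L[Widget], L[Transformer], L[Checker], [Widget Transformer Checker])
  take Widget:  [Widget Focusable Walker Canvas object] + [Transformer Binder Resolver Printer Canvas object] + [Checker Walker Canvas object] + [Widget Transformer Checker]
  take Focusable:  [Focusable Walker Canvas object] + [Transformer Binder Resolver Printer Canvas object] + [Checker Walker Canvas object] + [Transformer Checker]
  take Transformer:  [Walker Canvas object] + [Transformer Binder Resolver Printer Canvas object] + [Checker Walker Canvas object] + [Transformer Checker]
  take Binder:  [Walker Canvas object] + [Binder Resolver Printer Canvas object] + [Checker Walker Canvas object] + [Checker]
  take Resolver:  [Walker Canvas object] + [Resolver Printer Canvas object] + [Checker Walker Canvas object] + [Checker]
  take Printer:  [Walker Canvas object] + [Printer Canvas object] + [Checker Walker Canvas object] + [Checker]
  take Checker:  [Walker Canvas object] + [Canvas object] + [Checker Walker Canvas object] + [Checker]
  take Walker:  [Walker Canvas object] + [Canvas object] + [Walker Canvas object]
  take Canvas:  [Canvas object] + [Canvas object] + [Canvas object]
  take object:  [object] + [object] + [object]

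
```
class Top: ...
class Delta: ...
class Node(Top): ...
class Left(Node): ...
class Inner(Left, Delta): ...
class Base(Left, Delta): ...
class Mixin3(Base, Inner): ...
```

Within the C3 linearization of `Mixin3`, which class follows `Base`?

L[Mixin3] = Mixin3 + merge(L[Base], L[Inner], [Base Inner])
  take Base:  [Base Left Node Top Delta object] + [Inner Left Node Top Delta object] + [Base Inner]
  take Inner:  [Left Node Top Delta object] + [Inner Left Node Top Delta object] + [Inner]
  take Left:  [Left Node Top Delta object] + [Left Node Top Delta object]
  take Node:  [Node Top Delta object] + [Node Top Delta object]
  take Top:  [Top Delta object] + [Top Delta object]
  take Delta:  [Delta object] + [Delta object]
  take object:  [object] + [object]
MRO: Mixin3 Base Inner Left Node Top Delta object
Base is at position 1; next is Inner.

Inner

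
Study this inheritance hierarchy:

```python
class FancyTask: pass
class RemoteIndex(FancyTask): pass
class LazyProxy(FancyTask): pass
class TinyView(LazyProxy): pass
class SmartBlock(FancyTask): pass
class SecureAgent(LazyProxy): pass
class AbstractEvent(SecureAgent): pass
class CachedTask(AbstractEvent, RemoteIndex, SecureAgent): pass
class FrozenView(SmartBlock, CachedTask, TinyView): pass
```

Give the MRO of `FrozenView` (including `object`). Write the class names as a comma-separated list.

FrozenView, SmartBlock, CachedTask, AbstractEvent, RemoteIndex, SecureAgent, TinyView, LazyProxy, FancyTask, object

L[FrozenView] = FrozenView + merge(L[SmartBlock], L[CachedTask], L[TinyView], [SmartBlock CachedTask TinyView])
  take SmartBlock:  [SmartBlock FancyTask object] + [CachedTask AbstractEvent RemoteIndex SecureAgent LazyProxy FancyTask object] + [TinyView LazyProxy FancyTask object] + [SmartBlock CachedTask TinyView]
  take CachedTask:  [FancyTask object] + [CachedTask AbstractEvent RemoteIndex SecureAgent LazyProxy FancyTask object] + [TinyView LazyProxy FancyTask object] + [CachedTask TinyView]
  take AbstractEvent:  [FancyTask object] + [AbstractEvent RemoteIndex SecureAgent LazyProxy FancyTask object] + [TinyView LazyProxy FancyTask object] + [TinyView]
  take RemoteIndex:  [FancyTask object] + [RemoteIndex SecureAgent LazyProxy FancyTask object] + [TinyView LazyProxy FancyTask object] + [TinyView]
  take SecureAgent:  [FancyTask object] + [SecureAgent LazyProxy FancyTask object] + [TinyView LazyProxy FancyTask object] + [TinyView]
  take TinyView:  [FancyTask object] + [LazyProxy FancyTask object] + [TinyView LazyProxy FancyTask object] + [TinyView]
  take LazyProxy:  [FancyTask object] + [LazyProxy FancyTask object] + [LazyProxy FancyTask object]
  take FancyTask:  [FancyTask object] + [FancyTask object] + [FancyTask object]
  take object:  [object] + [object] + [object]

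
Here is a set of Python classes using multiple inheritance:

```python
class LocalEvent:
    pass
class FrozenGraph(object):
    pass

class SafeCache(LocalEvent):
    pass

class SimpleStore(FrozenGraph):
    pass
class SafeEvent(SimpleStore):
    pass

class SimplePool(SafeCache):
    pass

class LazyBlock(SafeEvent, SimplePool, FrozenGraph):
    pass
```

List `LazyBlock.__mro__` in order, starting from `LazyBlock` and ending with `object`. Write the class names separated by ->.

LazyBlock -> SafeEvent -> SimpleStore -> SimplePool -> FrozenGraph -> SafeCache -> LocalEvent -> object

L[LazyBlock] = LazyBlock + merge(L[SafeEvent], L[SimplePool], L[FrozenGraph], [SafeEvent SimplePool FrozenGraph])
  take SafeEvent:  [SafeEvent SimpleStore FrozenGraph object] + [SimplePool SafeCache LocalEvent object] + [FrozenGraph object] + [SafeEvent SimplePool FrozenGraph]
  take SimpleStore:  [SimpleStore FrozenGraph object] + [SimplePool SafeCache LocalEvent object] + [FrozenGraph object] + [SimplePool FrozenGraph]
  take SimplePool:  [FrozenGraph object] + [SimplePool SafeCache LocalEvent object] + [FrozenGraph object] + [SimplePool FrozenGraph]
  take FrozenGraph:  [FrozenGraph object] + [SafeCache LocalEvent object] + [FrozenGraph object] + [FrozenGraph]
  take SafeCache:  [object] + [SafeCache LocalEvent object] + [object]
  take LocalEvent:  [object] + [LocalEvent object] + [object]
  take object:  [object] + [object] + [object]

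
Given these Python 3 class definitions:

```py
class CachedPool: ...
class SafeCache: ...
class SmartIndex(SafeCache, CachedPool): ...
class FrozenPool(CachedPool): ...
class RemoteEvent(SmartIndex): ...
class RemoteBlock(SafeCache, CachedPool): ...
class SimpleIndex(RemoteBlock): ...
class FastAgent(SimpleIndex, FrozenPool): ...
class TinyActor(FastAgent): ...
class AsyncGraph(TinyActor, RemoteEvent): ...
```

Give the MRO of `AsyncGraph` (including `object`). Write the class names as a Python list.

[AsyncGraph, TinyActor, FastAgent, SimpleIndex, RemoteBlock, RemoteEvent, SmartIndex, SafeCache, FrozenPool, CachedPool, object]

L[AsyncGraph] = AsyncGraph + merge(L[TinyActor], L[RemoteEvent], [TinyActor RemoteEvent])
  take TinyActor:  [TinyActor FastAgent SimpleIndex RemoteBlock SafeCache FrozenPool CachedPool object] + [RemoteEvent SmartIndex SafeCache CachedPool object] + [TinyActor RemoteEvent]
  take FastAgent:  [FastAgent SimpleIndex RemoteBlock SafeCache FrozenPool CachedPool object] + [RemoteEvent SmartIndex SafeCache CachedPool object] + [RemoteEvent]
  take SimpleIndex:  [SimpleIndex RemoteBlock SafeCache FrozenPool CachedPool object] + [RemoteEvent SmartIndex SafeCache CachedPool object] + [RemoteEvent]
  take RemoteBlock:  [RemoteBlock SafeCache FrozenPool CachedPool object] + [RemoteEvent SmartIndex SafeCache CachedPool object] + [RemoteEvent]
  take RemoteEvent:  [SafeCache FrozenPool CachedPool object] + [RemoteEvent SmartIndex SafeCache CachedPool object] + [RemoteEvent]
  take SmartIndex:  [SafeCache FrozenPool CachedPool object] + [SmartIndex SafeCache CachedPool object]
  take SafeCache:  [SafeCache FrozenPool CachedPool object] + [SafeCache CachedPool object]
  take FrozenPool:  [FrozenPool CachedPool object] + [CachedPool object]
  take CachedPool:  [CachedPool object] + [CachedPool object]
  take object:  [object] + [object]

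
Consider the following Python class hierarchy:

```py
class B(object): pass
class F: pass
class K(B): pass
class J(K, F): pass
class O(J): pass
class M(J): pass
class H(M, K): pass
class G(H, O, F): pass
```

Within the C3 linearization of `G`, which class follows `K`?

L[G] = G + merge(L[H], L[O], L[F], [H O F])
  take H:  [H M J K B F object] + [O J K B F object] + [F object] + [H O F]
  take M:  [M J K B F object] + [O J K B F object] + [F object] + [O F]
  take O:  [J K B F object] + [O J K B F object] + [F object] + [O F]
  take J:  [J K B F object] + [J K B F object] + [F object] + [F]
  take K:  [K B F object] + [K B F object] + [F object] + [F]
  take B:  [B F object] + [B F object] + [F object] + [F]
  take F:  [F object] + [F object] + [F object] + [F]
  take object:  [object] + [object] + [object]
MRO: G H M O J K B F object
K is at position 5; next is B.

B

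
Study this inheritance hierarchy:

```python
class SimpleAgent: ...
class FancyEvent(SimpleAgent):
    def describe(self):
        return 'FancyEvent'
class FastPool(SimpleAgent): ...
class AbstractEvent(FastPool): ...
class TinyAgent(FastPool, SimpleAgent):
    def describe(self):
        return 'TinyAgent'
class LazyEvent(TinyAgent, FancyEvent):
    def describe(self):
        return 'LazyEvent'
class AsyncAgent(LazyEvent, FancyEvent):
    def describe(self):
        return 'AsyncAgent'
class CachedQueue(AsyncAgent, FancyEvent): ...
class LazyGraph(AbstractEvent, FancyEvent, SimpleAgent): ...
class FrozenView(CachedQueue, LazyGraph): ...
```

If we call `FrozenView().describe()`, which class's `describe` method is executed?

L[FrozenView] = FrozenView + merge(L[CachedQueue], L[LazyGraph], [CachedQueue LazyGraph])
  take CachedQueue:  [CachedQueue AsyncAgent LazyEvent TinyAgent FastPool FancyEvent SimpleAgent object] + [LazyGraph AbstractEvent FastPool FancyEvent SimpleAgent object] + [CachedQueue LazyGraph]
  take AsyncAgent:  [AsyncAgent LazyEvent TinyAgent FastPool FancyEvent SimpleAgent object] + [LazyGraph AbstractEvent FastPool FancyEvent SimpleAgent object] + [LazyGraph]
  take LazyEvent:  [LazyEvent TinyAgent FastPool FancyEvent SimpleAgent object] + [LazyGraph AbstractEvent FastPool FancyEvent SimpleAgent object] + [LazyGraph]
  take TinyAgent:  [TinyAgent FastPool FancyEvent SimpleAgent object] + [LazyGraph AbstractEvent FastPool FancyEvent SimpleAgent object] + [LazyGraph]
  take LazyGraph:  [FastPool FancyEvent SimpleAgent object] + [LazyGraph AbstractEvent FastPool FancyEvent SimpleAgent object] + [LazyGraph]
  take AbstractEvent:  [FastPool FancyEvent SimpleAgent object] + [AbstractEvent FastPool FancyEvent SimpleAgent object]
  take FastPool:  [FastPool FancyEvent SimpleAgent object] + [FastPool FancyEvent SimpleAgent object]
  take FancyEvent:  [FancyEvent SimpleAgent object] + [FancyEvent SimpleAgent object]
  take SimpleAgent:  [SimpleAgent object] + [SimpleAgent object]
  take object:  [object] + [object]
MRO: FrozenView CachedQueue AsyncAgent LazyEvent TinyAgent LazyGraph AbstractEvent FastPool FancyEvent SimpleAgent object
describe is defined in: AsyncAgent, FancyEvent, LazyEvent, TinyAgent. First along the MRO is AsyncAgent.

AsyncAgent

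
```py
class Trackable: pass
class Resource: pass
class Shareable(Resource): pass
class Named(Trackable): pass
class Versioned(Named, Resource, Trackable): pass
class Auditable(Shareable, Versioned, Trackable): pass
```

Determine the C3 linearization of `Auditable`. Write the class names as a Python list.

[Auditable, Shareable, Versioned, Named, Resource, Trackable, object]

L[Auditable] = Auditable + merge(L[Shareable], L[Versioned], L[Trackable], [Shareable Versioned Trackable])
  take Shareable:  [Shareable Resource object] + [Versioned Named Resource Trackable object] + [Trackable object] + [Shareable Versioned Trackable]
  take Versioned:  [Resource object] + [Versioned Named Resource Trackable object] + [Trackable object] + [Versioned Trackable]
  take Named:  [Resource object] + [Named Resource Trackable object] + [Trackable object] + [Trackable]
  take Resource:  [Resource object] + [Resource Trackable object] + [Trackable object] + [Trackable]
  take Trackable:  [object] + [Trackable object] + [Trackable object] + [Trackable]
  take object:  [object] + [object] + [object]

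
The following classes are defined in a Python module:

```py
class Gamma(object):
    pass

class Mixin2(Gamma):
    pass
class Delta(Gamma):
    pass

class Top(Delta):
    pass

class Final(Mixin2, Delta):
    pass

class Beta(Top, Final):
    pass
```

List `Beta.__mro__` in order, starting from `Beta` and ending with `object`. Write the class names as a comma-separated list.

Beta, Top, Final, Mixin2, Delta, Gamma, object

L[Beta] = Beta + merge(L[Top], L[Final], [Top Final])
  take Top:  [Top Delta Gamma object] + [Final Mixin2 Delta Gamma object] + [Top Final]
  take Final:  [Delta Gamma object] + [Final Mixin2 Delta Gamma object] + [Final]
  take Mixin2:  [Delta Gamma object] + [Mixin2 Delta Gamma object]
  take Delta:  [Delta Gamma object] + [Delta Gamma object]
  take Gamma:  [Gamma object] + [Gamma object]
  take object:  [object] + [object]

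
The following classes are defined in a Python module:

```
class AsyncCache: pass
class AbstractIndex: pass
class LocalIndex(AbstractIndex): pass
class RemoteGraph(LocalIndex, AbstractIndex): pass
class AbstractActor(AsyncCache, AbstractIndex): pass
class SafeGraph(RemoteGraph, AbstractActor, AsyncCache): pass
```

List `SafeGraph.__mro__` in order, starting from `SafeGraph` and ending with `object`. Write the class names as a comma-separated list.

L[SafeGraph] = SafeGraph + merge(L[RemoteGraph], L[AbstractActor], L[AsyncCache], [RemoteGraph AbstractActor AsyncCache])
  take RemoteGraph:  [RemoteGraph LocalIndex AbstractIndex object] + [AbstractActor AsyncCache AbstractIndex object] + [AsyncCache object] + [RemoteGraph AbstractActor AsyncCache]
  take LocalIndex:  [LocalIndex AbstractIndex object] + [AbstractActor AsyncCache AbstractIndex object] + [AsyncCache object] + [AbstractActor AsyncCache]
  take AbstractActor:  [AbstractIndex object] + [AbstractActor AsyncCache AbstractIndex object] + [AsyncCache object] + [AbstractActor AsyncCache]
  take AsyncCache:  [AbstractIndex object] + [AsyncCache AbstractIndex object] + [AsyncCache object] + [AsyncCache]
  take AbstractIndex:  [AbstractIndex object] + [AbstractIndex object] + [object]
  take object:  [object] + [object] + [object]

SafeGraph, RemoteGraph, LocalIndex, AbstractActor, AsyncCache, AbstractIndex, object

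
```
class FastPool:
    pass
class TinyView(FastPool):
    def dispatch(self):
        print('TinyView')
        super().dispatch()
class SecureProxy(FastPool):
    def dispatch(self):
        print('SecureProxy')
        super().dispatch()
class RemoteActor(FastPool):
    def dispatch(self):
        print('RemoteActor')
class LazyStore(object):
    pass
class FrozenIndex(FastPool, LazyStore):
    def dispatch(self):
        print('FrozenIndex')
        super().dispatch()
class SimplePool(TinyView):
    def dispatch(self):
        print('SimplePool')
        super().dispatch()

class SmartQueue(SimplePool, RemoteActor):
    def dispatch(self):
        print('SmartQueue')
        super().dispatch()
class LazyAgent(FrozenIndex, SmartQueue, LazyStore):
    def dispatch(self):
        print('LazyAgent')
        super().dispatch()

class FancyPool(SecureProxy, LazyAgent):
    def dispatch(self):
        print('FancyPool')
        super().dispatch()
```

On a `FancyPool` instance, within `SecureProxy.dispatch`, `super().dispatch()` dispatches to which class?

LazyAgent

L[FancyPool] = FancyPool + merge(L[SecureProxy], L[LazyAgent], [SecureProxy LazyAgent])
  take SecureProxy:  [SecureProxy FastPool object] + [LazyAgent FrozenIndex SmartQueue SimplePool TinyView RemoteActor FastPool LazyStore object] + [SecureProxy LazyAgent]
  take LazyAgent:  [FastPool object] + [LazyAgent FrozenIndex SmartQueue SimplePool TinyView RemoteActor FastPool LazyStore object] + [LazyAgent]
  take FrozenIndex:  [FastPool object] + [FrozenIndex SmartQueue SimplePool TinyView RemoteActor FastPool LazyStore object]
  take SmartQueue:  [FastPool object] + [SmartQueue SimplePool TinyView RemoteActor FastPool LazyStore object]
  take SimplePool:  [FastPool object] + [SimplePool TinyView RemoteActor FastPool LazyStore object]
  take TinyView:  [FastPool object] + [TinyView RemoteActor FastPool LazyStore object]
  take RemoteActor:  [FastPool object] + [RemoteActor FastPool LazyStore object]
  take FastPool:  [FastPool object] + [FastPool LazyStore object]
  take LazyStore:  [object] + [LazyStore object]
  take object:  [object] + [object]
MRO: FancyPool SecureProxy LazyAgent FrozenIndex SmartQueue SimplePool TinyView RemoteActor FastPool LazyStore object
super() in SecureProxy.dispatch on a FancyPool instance goes to the class after SecureProxy in FancyPool's MRO: LazyAgent.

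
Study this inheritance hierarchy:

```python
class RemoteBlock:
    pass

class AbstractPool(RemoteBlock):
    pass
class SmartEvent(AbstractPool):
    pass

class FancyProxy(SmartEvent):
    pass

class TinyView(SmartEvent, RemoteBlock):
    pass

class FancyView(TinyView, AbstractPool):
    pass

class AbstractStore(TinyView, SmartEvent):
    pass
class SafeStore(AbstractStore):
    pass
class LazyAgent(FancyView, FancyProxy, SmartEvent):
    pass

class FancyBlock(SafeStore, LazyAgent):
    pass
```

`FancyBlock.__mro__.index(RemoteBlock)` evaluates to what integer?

9

L[FancyBlock] = FancyBlock + merge(L[SafeStore], L[LazyAgent], [SafeStore LazyAgent])
  take SafeStore:  [SafeStore AbstractStore TinyView SmartEvent AbstractPool RemoteBlock object] + [LazyAgent FancyView TinyView FancyProxy SmartEvent AbstractPool RemoteBlock object] + [SafeStore LazyAgent]
  take AbstractStore:  [AbstractStore TinyView SmartEvent AbstractPool RemoteBlock object] + [LazyAgent FancyView TinyView FancyProxy SmartEvent AbstractPool RemoteBlock object] + [LazyAgent]
  take LazyAgent:  [TinyView SmartEvent AbstractPool RemoteBlock object] + [LazyAgent FancyView TinyView FancyProxy SmartEvent AbstractPool RemoteBlock object] + [LazyAgent]
  take FancyView:  [TinyView SmartEvent AbstractPool RemoteBlock object] + [FancyView TinyView FancyProxy SmartEvent AbstractPool RemoteBlock object]
  take TinyView:  [TinyView SmartEvent AbstractPool RemoteBlock object] + [TinyView FancyProxy SmartEvent AbstractPool RemoteBlock object]
  take FancyProxy:  [SmartEvent AbstractPool RemoteBlock object] + [FancyProxy SmartEvent AbstractPool RemoteBlock object]
  take SmartEvent:  [SmartEvent AbstractPool RemoteBlock object] + [SmartEvent AbstractPool RemoteBlock object]
  take AbstractPool:  [AbstractPool RemoteBlock object] + [AbstractPool RemoteBlock object]
  take RemoteBlock:  [RemoteBlock object] + [RemoteBlock object]
  take object:  [object] + [object]
MRO: FancyBlock SafeStore AbstractStore LazyAgent FancyView TinyView FancyProxy SmartEvent AbstractPool RemoteBlock object
RemoteBlock sits at index 9.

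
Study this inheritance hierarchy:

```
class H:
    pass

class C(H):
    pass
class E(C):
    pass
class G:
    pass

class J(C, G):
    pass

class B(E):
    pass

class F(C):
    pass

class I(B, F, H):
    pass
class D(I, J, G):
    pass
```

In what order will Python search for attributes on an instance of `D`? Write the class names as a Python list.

L[D] = D + merge(L[I], L[J], L[G], [I J G])
  take I:  [I B E F C H object] + [J C H G object] + [G object] + [I J G]
  take B:  [B E F C H object] + [J C H G object] + [G object] + [J G]
  take E:  [E F C H object] + [J C H G object] + [G object] + [J G]
  take F:  [F C H object] + [J C H G object] + [G object] + [J G]
  take J:  [C H object] + [J C H G object] + [G object] + [J G]
  take C:  [C H object] + [C H G object] + [G object] + [G]
  take H:  [H object] + [H G object] + [G object] + [G]
  take G:  [object] + [G object] + [G object] + [G]
  take object:  [object] + [object] + [object]

[D, I, B, E, F, J, C, H, G, object]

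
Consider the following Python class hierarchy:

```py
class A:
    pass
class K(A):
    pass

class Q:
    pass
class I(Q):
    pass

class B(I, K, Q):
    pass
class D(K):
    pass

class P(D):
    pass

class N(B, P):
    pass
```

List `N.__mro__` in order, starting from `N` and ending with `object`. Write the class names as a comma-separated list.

L[N] = N + merge(L[B], L[P], [B P])
  take B:  [B I K Q A object] + [P D K A object] + [B P]
  take I:  [I K Q A object] + [P D K A object] + [P]
  take P:  [K Q A object] + [P D K A object] + [P]
  take D:  [K Q A object] + [D K A object]
  take K:  [K Q A object] + [K A object]
  take Q:  [Q A object] + [A object]
  take A:  [A object] + [A object]
  take object:  [object] + [object]

N, B, I, P, D, K, Q, A, object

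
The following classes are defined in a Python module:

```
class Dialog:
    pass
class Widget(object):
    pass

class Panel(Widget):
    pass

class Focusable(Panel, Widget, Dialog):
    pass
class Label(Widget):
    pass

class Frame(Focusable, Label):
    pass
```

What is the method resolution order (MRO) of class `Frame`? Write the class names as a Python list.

L[Frame] = Frame + merge(L[Focusable], L[Label], [Focusable Label])
  take Focusable:  [Focusable Panel Widget Dialog object] + [Label Widget object] + [Focusable Label]
  take Panel:  [Panel Widget Dialog object] + [Label Widget object] + [Label]
  take Label:  [Widget Dialog object] + [Label Widget object] + [Label]
  take Widget:  [Widget Dialog object] + [Widget object]
  take Dialog:  [Dialog object] + [object]
  take object:  [object] + [object]

[Frame, Focusable, Panel, Label, Widget, Dialog, object]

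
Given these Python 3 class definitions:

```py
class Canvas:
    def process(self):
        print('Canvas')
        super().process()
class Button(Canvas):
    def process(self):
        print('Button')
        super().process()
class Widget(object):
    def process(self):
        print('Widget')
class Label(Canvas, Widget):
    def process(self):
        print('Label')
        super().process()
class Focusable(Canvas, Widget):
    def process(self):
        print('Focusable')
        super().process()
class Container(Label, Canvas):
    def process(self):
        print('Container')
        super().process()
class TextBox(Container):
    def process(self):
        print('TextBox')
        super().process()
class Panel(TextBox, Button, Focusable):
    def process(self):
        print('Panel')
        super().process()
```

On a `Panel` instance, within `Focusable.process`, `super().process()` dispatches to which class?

L[Panel] = Panel + merge(L[TextBox], L[Button], L[Focusable], [TextBox Button Focusable])
  take TextBox:  [TextBox Container Label Canvas Widget object] + [Button Canvas object] + [Focusable Canvas Widget object] + [TextBox Button Focusable]
  take Container:  [Container Label Canvas Widget object] + [Button Canvas object] + [Focusable Canvas Widget object] + [Button Focusable]
  take Label:  [Label Canvas Widget object] + [Button Canvas object] + [Focusable Canvas Widget object] + [Button Focusable]
  take Button:  [Canvas Widget object] + [Button Canvas object] + [Focusable Canvas Widget object] + [Button Focusable]
  take Focusable:  [Canvas Widget object] + [Canvas object] + [Focusable Canvas Widget object] + [Focusable]
  take Canvas:  [Canvas Widget object] + [Canvas object] + [Canvas Widget object]
  take Widget:  [Widget object] + [object] + [Widget object]
  take object:  [object] + [object] + [object]
MRO: Panel TextBox Container Label Button Focusable Canvas Widget object
super() in Focusable.process on a Panel instance goes to the class after Focusable in Panel's MRO: Canvas.

Canvas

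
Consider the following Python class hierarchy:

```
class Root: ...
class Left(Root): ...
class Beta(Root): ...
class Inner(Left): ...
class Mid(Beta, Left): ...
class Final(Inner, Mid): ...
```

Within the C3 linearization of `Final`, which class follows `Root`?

object

L[Final] = Final + merge(L[Inner], L[Mid], [Inner Mid])
  take Inner:  [Inner Left Root object] + [Mid Beta Left Root object] + [Inner Mid]
  take Mid:  [Left Root object] + [Mid Beta Left Root object] + [Mid]
  take Beta:  [Left Root object] + [Beta Left Root object]
  take Left:  [Left Root object] + [Left Root object]
  take Root:  [Root object] + [Root object]
  take object:  [object] + [object]
MRO: Final Inner Mid Beta Left Root object
Root is at position 5; next is object.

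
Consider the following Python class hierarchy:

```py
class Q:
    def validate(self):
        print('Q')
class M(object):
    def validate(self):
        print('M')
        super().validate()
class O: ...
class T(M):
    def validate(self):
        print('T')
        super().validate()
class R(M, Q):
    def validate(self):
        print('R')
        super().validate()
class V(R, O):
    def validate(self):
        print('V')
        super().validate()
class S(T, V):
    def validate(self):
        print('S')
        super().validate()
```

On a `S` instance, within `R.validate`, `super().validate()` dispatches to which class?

L[S] = S + merge(L[T], L[V], [T V])
  take T:  [T M object] + [V R M Q O object] + [T V]
  take V:  [M object] + [V R M Q O object] + [V]
  take R:  [M object] + [R M Q O object]
  take M:  [M object] + [M Q O object]
  take Q:  [object] + [Q O object]
  take O:  [object] + [O object]
  take object:  [object] + [object]
MRO: S T V R M Q O object
super() in R.validate on a S instance goes to the class after R in S's MRO: M.

M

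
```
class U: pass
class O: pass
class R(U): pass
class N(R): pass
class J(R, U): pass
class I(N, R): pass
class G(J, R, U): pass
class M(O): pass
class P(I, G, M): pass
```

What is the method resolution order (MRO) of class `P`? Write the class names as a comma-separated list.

L[P] = P + merge(L[I], L[G], L[M], [I G M])
  take I:  [I N R U object] + [G J R U object] + [M O object] + [I G M]
  take N:  [N R U object] + [G J R U object] + [M O object] + [G M]
  take G:  [R U object] + [G J R U object] + [M O object] + [G M]
  take J:  [R U object] + [J R U object] + [M O object] + [M]
  take R:  [R U object] + [R U object] + [M O object] + [M]
  take U:  [U object] + [U object] + [M O object] + [M]
  take M:  [object] + [object] + [M O object] + [M]
  take O:  [object] + [object] + [O object]
  take object:  [object] + [object] + [object]

P, I, N, G, J, R, U, M, O, object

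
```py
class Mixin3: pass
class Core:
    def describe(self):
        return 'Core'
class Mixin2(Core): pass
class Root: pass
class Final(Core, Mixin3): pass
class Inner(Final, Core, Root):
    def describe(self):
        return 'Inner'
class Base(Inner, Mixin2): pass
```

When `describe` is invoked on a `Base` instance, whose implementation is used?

L[Base] = Base + merge(L[Inner], L[Mixin2], [Inner Mixin2])
  take Inner:  [Inner Final Core Mixin3 Root object] + [Mixin2 Core object] + [Inner Mixin2]
  take Final:  [Final Core Mixin3 Root object] + [Mixin2 Core object] + [Mixin2]
  take Mixin2:  [Core Mixin3 Root object] + [Mixin2 Core object] + [Mixin2]
  take Core:  [Core Mixin3 Root object] + [Core object]
  take Mixin3:  [Mixin3 Root object] + [object]
  take Root:  [Root object] + [object]
  take object:  [object] + [object]
MRO: Base Inner Final Mixin2 Core Mixin3 Root object
describe is defined in: Core, Inner. First along the MRO is Inner.

Inner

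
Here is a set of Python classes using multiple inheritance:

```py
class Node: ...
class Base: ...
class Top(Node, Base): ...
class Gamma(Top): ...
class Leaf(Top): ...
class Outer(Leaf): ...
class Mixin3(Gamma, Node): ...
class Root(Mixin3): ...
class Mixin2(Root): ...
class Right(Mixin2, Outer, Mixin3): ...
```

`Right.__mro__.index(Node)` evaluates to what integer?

8

L[Right] = Right + merge(L[Mixin2], L[Outer], L[Mixin3], [Mixin2 Outer Mixin3])
  take Mixin2:  [Mixin2 Root Mixin3 Gamma Top Node Base object] + [Outer Leaf Top Node Base object] + [Mixin3 Gamma Top Node Base object] + [Mixin2 Outer Mixin3]
  take Root:  [Root Mixin3 Gamma Top Node Base object] + [Outer Leaf Top Node Base object] + [Mixin3 Gamma Top Node Base object] + [Outer Mixin3]
  take Outer:  [Mixin3 Gamma Top Node Base object] + [Outer Leaf Top Node Base object] + [Mixin3 Gamma Top Node Base object] + [Outer Mixin3]
  take Mixin3:  [Mixin3 Gamma Top Node Base object] + [Leaf Top Node Base object] + [Mixin3 Gamma Top Node Base object] + [Mixin3]
  take Gamma:  [Gamma Top Node Base object] + [Leaf Top Node Base object] + [Gamma Top Node Base object]
  take Leaf:  [Top Node Base object] + [Leaf Top Node Base object] + [Top Node Base object]
  take Top:  [Top Node Base object] + [Top Node Base object] + [Top Node Base object]
  take Node:  [Node Base object] + [Node Base object] + [Node Base object]
  take Base:  [Base object] + [Base object] + [Base object]
  take object:  [object] + [object] + [object]
MRO: Right Mixin2 Root Outer Mixin3 Gamma Leaf Top Node Base object
Node sits at index 8.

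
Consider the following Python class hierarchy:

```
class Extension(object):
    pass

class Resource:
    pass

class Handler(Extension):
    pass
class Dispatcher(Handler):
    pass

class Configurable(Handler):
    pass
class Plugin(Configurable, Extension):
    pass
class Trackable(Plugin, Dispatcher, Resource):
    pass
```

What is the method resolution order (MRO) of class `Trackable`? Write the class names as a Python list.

L[Trackable] = Trackable + merge(L[Plugin], L[Dispatcher], L[Resource], [Plugin Dispatcher Resource])
  take Plugin:  [Plugin Configurable Handler Extension object] + [Dispatcher Handler Extension object] + [Resource object] + [Plugin Dispatcher Resource]
  take Configurable:  [Configurable Handler Extension object] + [Dispatcher Handler Extension object] + [Resource object] + [Dispatcher Resource]
  take Dispatcher:  [Handler Extension object] + [Dispatcher Handler Extension object] + [Resource object] + [Dispatcher Resource]
  take Handler:  [Handler Extension object] + [Handler Extension object] + [Resource object] + [Resource]
  take Extension:  [Extension object] + [Extension object] + [Resource object] + [Resource]
  take Resource:  [object] + [object] + [Resource object] + [Resource]
  take object:  [object] + [object] + [object]

[Trackable, Plugin, Configurable, Dispatcher, Handler, Extension, Resource, object]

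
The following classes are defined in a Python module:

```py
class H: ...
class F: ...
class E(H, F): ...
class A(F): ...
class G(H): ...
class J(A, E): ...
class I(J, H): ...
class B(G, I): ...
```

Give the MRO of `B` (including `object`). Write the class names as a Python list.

[B, G, I, J, A, E, H, F, object]

L[B] = B + merge(L[G], L[I], [G I])
  take G:  [G H object] + [I J A E H F object] + [G I]
  take I:  [H object] + [I J A E H F object] + [I]
  take J:  [H object] + [J A E H F object]
  take A:  [H object] + [A E H F object]
  take E:  [H object] + [E H F object]
  take H:  [H object] + [H F object]
  take F:  [object] + [F object]
  take object:  [object] + [object]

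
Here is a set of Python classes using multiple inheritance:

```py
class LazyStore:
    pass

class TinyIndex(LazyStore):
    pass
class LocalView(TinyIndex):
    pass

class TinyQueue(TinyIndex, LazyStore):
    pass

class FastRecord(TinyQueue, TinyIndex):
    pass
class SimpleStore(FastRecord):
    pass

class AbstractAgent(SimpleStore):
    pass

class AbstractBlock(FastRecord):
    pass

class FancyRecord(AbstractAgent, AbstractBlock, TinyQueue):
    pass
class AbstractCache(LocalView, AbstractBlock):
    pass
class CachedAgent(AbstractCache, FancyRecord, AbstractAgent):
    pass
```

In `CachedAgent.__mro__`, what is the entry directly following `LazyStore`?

object

L[CachedAgent] = CachedAgent + merge(L[AbstractCache], L[FancyRecord], L[AbstractAgent], [AbstractCache FancyRecord AbstractAgent])
  take AbstractCache:  [AbstractCache LocalView AbstractBlock FastRecord TinyQueue TinyIndex LazyStore object] + [FancyRecord AbstractAgent SimpleStore AbstractBlock FastRecord TinyQueue TinyIndex LazyStore object] + [AbstractAgent SimpleStore FastRecord TinyQueue TinyIndex LazyStore object] + [AbstractCache FancyRecord AbstractAgent]
  take LocalView:  [LocalView AbstractBlock FastRecord TinyQueue TinyIndex LazyStore object] + [FancyRecord AbstractAgent SimpleStore AbstractBlock FastRecord TinyQueue TinyIndex LazyStore object] + [AbstractAgent SimpleStore FastRecord TinyQueue TinyIndex LazyStore object] + [FancyRecord AbstractAgent]
  take FancyRecord:  [AbstractBlock FastRecord TinyQueue TinyIndex LazyStore object] + [FancyRecord AbstractAgent SimpleStore AbstractBlock FastRecord TinyQueue TinyIndex LazyStore object] + [AbstractAgent SimpleStore FastRecord TinyQueue TinyIndex LazyStore object] + [FancyRecord AbstractAgent]
  take AbstractAgent:  [AbstractBlock FastRecord TinyQueue TinyIndex LazyStore object] + [AbstractAgent SimpleStore AbstractBlock FastRecord TinyQueue TinyIndex LazyStore object] + [AbstractAgent SimpleStore FastRecord TinyQueue TinyIndex LazyStore object] + [AbstractAgent]
  take SimpleStore:  [AbstractBlock FastRecord TinyQueue TinyIndex LazyStore object] + [SimpleStore AbstractBlock FastRecord TinyQueue TinyIndex LazyStore object] + [SimpleStore FastRecord TinyQueue TinyIndex LazyStore object]
  take AbstractBlock:  [AbstractBlock FastRecord TinyQueue TinyIndex LazyStore object] + [AbstractBlock FastRecord TinyQueue TinyIndex LazyStore object] + [FastRecord TinyQueue TinyIndex LazyStore object]
  take FastRecord:  [FastRecord TinyQueue TinyIndex LazyStore object] + [FastRecord TinyQueue TinyIndex LazyStore object] + [FastRecord TinyQueue TinyIndex LazyStore object]
  take TinyQueue:  [TinyQueue TinyIndex LazyStore object] + [TinyQueue TinyIndex LazyStore object] + [TinyQueue TinyIndex LazyStore object]
  take TinyIndex:  [TinyIndex LazyStore object] + [TinyIndex LazyStore object] + [TinyIndex LazyStore object]
  take LazyStore:  [LazyStore object] + [LazyStore object] + [LazyStore object]
  take object:  [object] + [object] + [object]
MRO: CachedAgent AbstractCache LocalView FancyRecord AbstractAgent SimpleStore AbstractBlock FastRecord TinyQueue TinyIndex LazyStore object
LazyStore is at position 10; next is object.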